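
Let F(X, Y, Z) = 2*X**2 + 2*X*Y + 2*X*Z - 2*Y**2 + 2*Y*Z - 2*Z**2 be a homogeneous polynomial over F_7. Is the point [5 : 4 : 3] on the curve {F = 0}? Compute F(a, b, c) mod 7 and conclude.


F(5,4,3) ≡ 3 (mod 7); P is NOT on the curve.

Evaluate F(5, 4, 3) term-by-term (mod 7).
  2*X**2 ↦ 2·25·1·1 = 50
  2*X*Y ↦ 2·5·4·1 = 40
  2*X*Z ↦ 2·5·1·3 = 30
  -2*Y**2 ↦ -2·1·16·1 = -32
  2*Y*Z ↦ 2·1·4·3 = 24
  -2*Z**2 ↦ -2·1·1·9 = -18
Sum: F(5, 4, 3) = (50) + (40) + (30) + (-32) + (24) + (-18) = 94.
Reducing mod 7: 94 ≡ 3 (mod 7).
Since F(a, b, c) ≡ 3 ≠ 0 (mod 7), P does NOT lie on the curve.


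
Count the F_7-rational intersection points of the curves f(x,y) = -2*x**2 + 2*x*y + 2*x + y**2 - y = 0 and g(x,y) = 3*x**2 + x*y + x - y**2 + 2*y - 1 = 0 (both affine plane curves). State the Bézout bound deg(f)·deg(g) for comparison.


Common zeros: {(0, 1)}; count = 1; Bézout bound = 4.

deg(f) = 2, deg(g) = 2, so Bézout bound = 4.
Scan x ∈ F_7. For each x, list the y ∈ F_7 with f(x, y) ≡ 0 and those with g(x, y) ≡ 0 (mod 7); the common zeros in that column are the intersection.
  x = 0: f ≡ 0 at y ∈ {0, 1}; g ≡ 0 at y ∈ {1}; common: {1}.
  x = 1: f ≡ 0 at y ∈ {0, 6}; g ≡ 0 at y ∈ {5}; common: ∅.
  x = 2: f ≡ 0 at y ∈ {1, 3}; g ≡ 0 at y ∈ ∅; common: ∅.
  x = 3: f ≡ 0 at y ∈ ∅; g ≡ 0 at y ∈ {2, 3}; common: ∅.
  x = 4: f ≡ 0 at y ∈ ∅; g ≡ 0 at y ∈ {1, 5}; common: ∅.
  x = 5: f ≡ 0 at y ∈ ∅; g ≡ 0 at y ∈ {3, 4}; common: ∅.
  x = 6: f ≡ 0 at y ∈ {4, 6}; g ≡ 0 at y ∈ ∅; common: ∅.
Collecting: common zeros = {(0, 1)}, so the count is 1.
Comparison with the Bézout bound: 1 ≤ 4 = deg(f)·deg(g), as expected for curves with no common component (the affine F_7-count falls short of the bound because intersections may lie at infinity, over extension fields, or carry multiplicity).


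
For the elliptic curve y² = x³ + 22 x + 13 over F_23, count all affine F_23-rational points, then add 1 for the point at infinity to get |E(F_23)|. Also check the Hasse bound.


Affine points = {(0, 6), (0, 17), (1, 6), (1, 17), (4, 2), (4, 21), (5, 8), (5, 15), (6, 4), (6, 19), (7, 2), (7, 21), (12, 2), (12, 21), (13, 9), (13, 14), (14, 11), (14, 12), (18, 10), (18, 13), (20, 9), (20, 14), (22, 6), (22, 17)}; affine count = 24; |E(F_23)| = 25.

Discriminant check: Δ ∝ 4a³ + 27b² = 4·22³ + 27·13² = 4·10648 + 27·169 ≡ 5 (mod 23). Nonzero ⇒ E is nonsingular.
For each x ∈ F_23, compute rhs = x³ + 22·x + 13 mod 23, then count y ∈ F_23 with y² ≡ rhs.
  x = 0: rhs = 13, matching y values: 6, 17 (2 points).
  x = 1: rhs = 13, matching y values: 6, 17 (2 points).
  x = 2: rhs = 19, matching y values: none (0 points).
  x = 3: rhs = 14, matching y values: none (0 points).
  x = 4: rhs = 4, matching y values: 2, 21 (2 points).
  x = 5: rhs = 18, matching y values: 8, 15 (2 points).
  x = 6: rhs = 16, matching y values: 4, 19 (2 points).
  x = 7: rhs = 4, matching y values: 2, 21 (2 points).
  x = 8: rhs = 11, matching y values: none (0 points).
  x = 9: rhs = 20, matching y values: none (0 points).
  x = 10: rhs = 14, matching y values: none (0 points).
  x = 11: rhs = 22, matching y values: none (0 points).
  x = 12: rhs = 4, matching y values: 2, 21 (2 points).
  x = 13: rhs = 12, matching y values: 9, 14 (2 points).
  x = 14: rhs = 6, matching y values: 11, 12 (2 points).
  x = 15: rhs = 15, matching y values: none (0 points).
  x = 16: rhs = 22, matching y values: none (0 points).
  x = 17: rhs = 10, matching y values: none (0 points).
  x = 18: rhs = 8, matching y values: 10, 13 (2 points).
  x = 19: rhs = 22, matching y values: none (0 points).
  x = 20: rhs = 12, matching y values: 9, 14 (2 points).
  x = 21: rhs = 7, matching y values: none (0 points).
  x = 22: rhs = 13, matching y values: 6, 17 (2 points).
Total affine count: 24.
Full point count |E(F_23)| = 24 + 1 = 25.
Hasse bound: |25 − (23+1)| = |1| = 1 ≤ 2√23 ≈ 9.5917 ✓.


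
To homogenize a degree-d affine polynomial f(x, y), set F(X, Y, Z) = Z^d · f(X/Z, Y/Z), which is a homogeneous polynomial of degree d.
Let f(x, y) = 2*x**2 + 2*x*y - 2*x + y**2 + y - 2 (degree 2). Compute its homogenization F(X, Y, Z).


F(X, Y, Z) = 2*X**2 + 2*X*Y - 2*X*Z + Y**2 + Y*Z - 2*Z**2

deg(f) = 2.
Substitute x = X/Z, y = Y/Z into f, then multiply by Z^2.
  monomial 2·x^2·y^0 ↦ 2·X^2·Y^0·Z^0.
  monomial 2·x^1·y^1 ↦ 2·X^1·Y^1·Z^0.
  monomial -2·x^1·y^0 ↦ -2·X^1·Y^0·Z^1.
  monomial 1·x^0·y^2 ↦ 1·X^0·Y^2·Z^0.
  monomial 1·x^0·y^1 ↦ 1·X^0·Y^1·Z^1.
  monomial -2·x^0·y^0 ↦ -2·X^0·Y^0·Z^2.
Collecting: F(X, Y, Z) = 2*X**2 + 2*X*Y - 2*X*Z + Y**2 + Y*Z - 2*Z**2.


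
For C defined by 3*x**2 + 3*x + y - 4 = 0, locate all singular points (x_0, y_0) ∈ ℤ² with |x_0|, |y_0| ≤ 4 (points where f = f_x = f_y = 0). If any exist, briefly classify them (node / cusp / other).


No singular points in the scanned grid; C is smooth there.

Compute partial derivatives:
  f_x = 6*x + 3.
  f_y = 1.
f_y = 1 is a nonzero constant, so f_y never vanishes: no point (x, y) can satisfy f = f_x = f_y = 0. In particular no (x, y) ∈ {−4, ..., 4}² is singular; the curve is smooth.


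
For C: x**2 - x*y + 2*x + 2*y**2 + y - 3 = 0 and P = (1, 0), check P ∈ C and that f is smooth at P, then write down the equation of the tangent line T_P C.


Tangent line at P: 4*x - 4 = 0.

Step 1: f(1, 0) = 0, so P lies on C.
Step 2: partial derivatives
  f_x(x, y) = 2*x - y + 2, f_y(x, y) = -x + 4*y + 1.
  f_x(P) = 4, f_y(P) = 0 (gradient nonzero, so P is smooth).
Step 3: tangent line at P: 4·(x − 1) + 0·(y − 0) = 0.
Expanding: 4*x - 4 = 0.


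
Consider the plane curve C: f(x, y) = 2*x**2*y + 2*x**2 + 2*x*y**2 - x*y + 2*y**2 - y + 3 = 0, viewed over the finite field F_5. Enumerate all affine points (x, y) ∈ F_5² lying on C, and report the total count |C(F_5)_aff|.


Affine F_5-points: {(1, 0), (2, 2), (2, 3), (3, 3), (3, 4), (4, 0)}; count = 6.

For each of the 25 pairs (x, y) ∈ F_5², evaluate f(x, y) mod 5. Record the zeros.
  x = 0: [0↦3, 1↦4, 2↦4, 3↦3, 4↦1]  zeros at y ∈ ∅
  x = 1: [0↦0, 1↦4, 2↦1, 3↦1, 4↦4]  zeros at y ∈ {0}
  x = 2: [0↦1, 1↦2, 2↦0, 3↦0, 4↦2]  zeros at y ∈ {2, 3}
  x = 3: [0↦1, 1↦3, 2↦1, 3↦0, 4↦0]  zeros at y ∈ {3, 4}
  x = 4: [0↦0, 1↦2, 2↦4, 3↦1, 4↦3]  zeros at y ∈ {0}
Collecting zeros: affine points = {(1, 0), (2, 2), (2, 3), (3, 3), (3, 4), (4, 0)}.
Total count |C(F_5)_aff| = 6.


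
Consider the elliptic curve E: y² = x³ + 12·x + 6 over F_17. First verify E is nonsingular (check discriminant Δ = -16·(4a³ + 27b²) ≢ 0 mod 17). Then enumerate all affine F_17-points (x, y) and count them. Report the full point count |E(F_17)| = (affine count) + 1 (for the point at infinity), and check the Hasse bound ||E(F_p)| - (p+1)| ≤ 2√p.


Affine points = {(1, 6), (1, 11), (2, 2), (2, 15), (3, 1), (3, 16), (4, 4), (4, 13), (5, 2), (5, 15), (7, 5), (7, 12), (8, 6), (8, 11), (10, 2), (10, 15), (12, 5), (12, 12), (13, 8), (13, 9), (15, 5), (15, 12)}; affine count = 22; |E(F_17)| = 23.

Discriminant check: Δ ∝ 4a³ + 27b² = 4·12³ + 27·6² = 4·1728 + 27·36 ≡ 13 (mod 17). Nonzero ⇒ E is nonsingular.
For each x ∈ F_17, compute rhs = x³ + 12·x + 6 mod 17, then count y ∈ F_17 with y² ≡ rhs.
  x = 0: rhs = 6, matching y values: none (0 points).
  x = 1: rhs = 2, matching y values: 6, 11 (2 points).
  x = 2: rhs = 4, matching y values: 2, 15 (2 points).
  x = 3: rhs = 1, matching y values: 1, 16 (2 points).
  x = 4: rhs = 16, matching y values: 4, 13 (2 points).
  x = 5: rhs = 4, matching y values: 2, 15 (2 points).
  x = 6: rhs = 5, matching y values: none (0 points).
  x = 7: rhs = 8, matching y values: 5, 12 (2 points).
  x = 8: rhs = 2, matching y values: 6, 11 (2 points).
  x = 9: rhs = 10, matching y values: none (0 points).
  x = 10: rhs = 4, matching y values: 2, 15 (2 points).
  x = 11: rhs = 7, matching y values: none (0 points).
  x = 12: rhs = 8, matching y values: 5, 12 (2 points).
  x = 13: rhs = 13, matching y values: 8, 9 (2 points).
  x = 14: rhs = 11, matching y values: none (0 points).
  x = 15: rhs = 8, matching y values: 5, 12 (2 points).
  x = 16: rhs = 10, matching y values: none (0 points).
Total affine count: 22.
Full point count |E(F_17)| = 22 + 1 = 23.
Hasse bound: |23 − (17+1)| = |5| = 5 ≤ 2√17 ≈ 8.2462 ✓.


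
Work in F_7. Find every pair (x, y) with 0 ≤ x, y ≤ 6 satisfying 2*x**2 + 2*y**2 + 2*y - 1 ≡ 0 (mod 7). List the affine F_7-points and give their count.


Affine F_7-points: {(2, 0), (2, 6), (3, 1), (3, 5), (4, 1), (4, 5), (5, 0), (5, 6)}; count = 8.

For each of the 49 pairs (x, y) ∈ F_7², evaluate f(x, y) mod 7. Record the zeros.
  x = 0: [0↦6, 1↦3, 2↦4, 3↦2, 4↦4, 5↦3, 6↦6]  zeros at y ∈ ∅
  x = 1: [0↦1, 1↦5, 2↦6, 3↦4, 4↦6, 5↦5, 6↦1]  zeros at y ∈ ∅
  x = 2: [0↦0, 1↦4, 2↦5, 3↦3, 4↦5, 5↦4, 6↦0]  zeros at y ∈ {0, 6}
  x = 3: [0↦3, 1↦0, 2↦1, 3↦6, 4↦1, 5↦0, 6↦3]  zeros at y ∈ {1, 5}
  x = 4: [0↦3, 1↦0, 2↦1, 3↦6, 4↦1, 5↦0, 6↦3]  zeros at y ∈ {1, 5}
  x = 5: [0↦0, 1↦4, 2↦5, 3↦3, 4↦5, 5↦4, 6↦0]  zeros at y ∈ {0, 6}
  x = 6: [0↦1, 1↦5, 2↦6, 3↦4, 4↦6, 5↦5, 6↦1]  zeros at y ∈ ∅
Collecting zeros: affine points = {(2, 0), (2, 6), (3, 1), (3, 5), (4, 1), (4, 5), (5, 0), (5, 6)}.
Total count |C(F_7)_aff| = 8.


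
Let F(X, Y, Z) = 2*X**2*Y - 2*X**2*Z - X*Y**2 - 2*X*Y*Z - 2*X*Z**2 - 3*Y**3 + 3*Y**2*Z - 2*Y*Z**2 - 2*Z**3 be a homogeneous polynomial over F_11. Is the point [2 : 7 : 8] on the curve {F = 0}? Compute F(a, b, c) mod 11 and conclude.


F(2,7,8) ≡ 6 (mod 11); P is NOT on the curve.

Evaluate F(2, 7, 8) term-by-term (mod 11).
  2*X**2*Y ↦ 2·4·7·1 = 56
  -2*X**2*Z ↦ -2·4·1·8 = -64
  -X*Y**2 ↦ -1·2·49·1 = -98
  -2*X*Y*Z ↦ -2·2·7·8 = -224
  -2*X*Z**2 ↦ -2·2·1·64 = -256
  -3*Y**3 ↦ -3·1·343·1 = -1029
  3*Y**2*Z ↦ 3·1·49·8 = 1176
  -2*Y*Z**2 ↦ -2·1·7·64 = -896
  -2*Z**3 ↦ -2·1·1·512 = -1024
Sum: F(2, 7, 8) = (56) + (-64) + (-98) + (-224) + (-256) + (-1029) + (1176) + (-896) + (-1024) = -2359.
Reducing mod 11: -2359 ≡ 6 (mod 11).
Since F(a, b, c) ≡ 6 ≠ 0 (mod 11), P does NOT lie on the curve.


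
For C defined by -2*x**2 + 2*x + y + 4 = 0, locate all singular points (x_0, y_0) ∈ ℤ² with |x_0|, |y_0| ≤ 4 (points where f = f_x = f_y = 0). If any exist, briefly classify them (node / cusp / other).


No singular points in the scanned grid; C is smooth there.

Compute partial derivatives:
  f_x = 2 - 4*x.
  f_y = 1.
f_y = 1 is a nonzero constant, so f_y never vanishes: no point (x, y) can satisfy f = f_x = f_y = 0. In particular no (x, y) ∈ {−4, ..., 4}² is singular; the curve is smooth.


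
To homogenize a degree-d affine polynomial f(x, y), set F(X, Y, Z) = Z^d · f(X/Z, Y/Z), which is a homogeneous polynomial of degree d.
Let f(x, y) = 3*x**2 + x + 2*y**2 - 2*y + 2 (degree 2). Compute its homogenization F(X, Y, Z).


F(X, Y, Z) = 3*X**2 + X*Z + 2*Y**2 - 2*Y*Z + 2*Z**2

deg(f) = 2.
Substitute x = X/Z, y = Y/Z into f, then multiply by Z^2.
  monomial 3·x^2·y^0 ↦ 3·X^2·Y^0·Z^0.
  monomial 1·x^1·y^0 ↦ 1·X^1·Y^0·Z^1.
  monomial 2·x^0·y^2 ↦ 2·X^0·Y^2·Z^0.
  monomial -2·x^0·y^1 ↦ -2·X^0·Y^1·Z^1.
  monomial 2·x^0·y^0 ↦ 2·X^0·Y^0·Z^2.
Collecting: F(X, Y, Z) = 3*X**2 + X*Z + 2*Y**2 - 2*Y*Z + 2*Z**2.


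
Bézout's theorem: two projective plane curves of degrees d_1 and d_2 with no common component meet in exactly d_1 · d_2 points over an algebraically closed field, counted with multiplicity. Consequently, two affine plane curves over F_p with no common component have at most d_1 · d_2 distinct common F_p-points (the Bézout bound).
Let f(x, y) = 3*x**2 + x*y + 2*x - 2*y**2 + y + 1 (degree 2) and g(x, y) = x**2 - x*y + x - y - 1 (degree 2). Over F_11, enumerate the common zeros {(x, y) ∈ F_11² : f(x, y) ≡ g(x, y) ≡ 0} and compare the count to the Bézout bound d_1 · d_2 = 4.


Common zeros: {(6, 9)}; count = 1; Bézout bound = 4.

deg(f) = 2, deg(g) = 2, so Bézout bound = 4.
Scan x ∈ F_11. For each x, list the y ∈ F_11 with f(x, y) ≡ 0 and those with g(x, y) ≡ 0 (mod 11); the common zeros in that column are the intersection.
  x = 0: f ≡ 0 at y ∈ {1, 5}; g ≡ 0 at y ∈ {10}; common: ∅.
  x = 1: f ≡ 0 at y ∈ ∅; g ≡ 0 at y ∈ {6}; common: ∅.
  x = 2: f ≡ 0 at y ∈ ∅; g ≡ 0 at y ∈ {9}; common: ∅.
  x = 3: f ≡ 0 at y ∈ ∅; g ≡ 0 at y ∈ {0}; common: ∅.
  x = 4: f ≡ 0 at y ∈ ∅; g ≡ 0 at y ∈ {6}; common: ∅.
  x = 5: f ≡ 0 at y ∈ {5, 9}; g ≡ 0 at y ∈ {3}; common: ∅.
  x = 6: f ≡ 0 at y ∈ {0, 9}; g ≡ 0 at y ∈ {9}; common: {9}.
  x = 7: f ≡ 0 at y ∈ ∅; g ≡ 0 at y ∈ {0}; common: ∅.
  x = 8: f ≡ 0 at y ∈ {0, 10}; g ≡ 0 at y ∈ {3}; common: ∅.
  x = 9: f ≡ 0 at y ∈ ∅; g ≡ 0 at y ∈ {10}; common: ∅.
  x = 10: f ≡ 0 at y ∈ {1, 10}; g ≡ 0 at y ∈ ∅; common: ∅.
Collecting: common zeros = {(6, 9)}, so the count is 1.
Comparison with the Bézout bound: 1 ≤ 4 = deg(f)·deg(g), as expected for curves with no common component (the affine F_11-count falls short of the bound because intersections may lie at infinity, over extension fields, or carry multiplicity).


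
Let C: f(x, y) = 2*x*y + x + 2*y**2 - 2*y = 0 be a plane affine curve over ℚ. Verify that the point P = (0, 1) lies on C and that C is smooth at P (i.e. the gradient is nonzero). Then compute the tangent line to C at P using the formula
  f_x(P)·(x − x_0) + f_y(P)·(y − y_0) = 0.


Tangent line at P: 3*x + 2*y - 2 = 0.

Step 1: f(0, 1) = 0, so P lies on C.
Step 2: partial derivatives
  f_x(x, y) = 2*y + 1, f_y(x, y) = 2*x + 4*y - 2.
  f_x(P) = 3, f_y(P) = 2 (gradient nonzero, so P is smooth).
Step 3: tangent line at P: 3·(x − 0) + 2·(y − 1) = 0.
Expanding: 3*x + 2*y - 2 = 0.


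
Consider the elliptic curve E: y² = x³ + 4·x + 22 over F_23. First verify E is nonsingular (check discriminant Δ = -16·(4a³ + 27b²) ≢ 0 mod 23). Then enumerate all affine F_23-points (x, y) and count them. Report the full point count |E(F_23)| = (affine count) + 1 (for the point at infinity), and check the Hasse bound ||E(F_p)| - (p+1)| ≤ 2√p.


Affine points = {(1, 2), (1, 21), (5, 11), (5, 12), (6, 3), (6, 20), (7, 5), (7, 18), (10, 2), (10, 21), (12, 2), (12, 21), (14, 4), (14, 19), (17, 9), (17, 14), (20, 11), (20, 12), (21, 11), (21, 12)}; affine count = 20; |E(F_23)| = 21.

Discriminant check: Δ ∝ 4a³ + 27b² = 4·4³ + 27·22² = 4·64 + 27·484 ≡ 7 (mod 23). Nonzero ⇒ E is nonsingular.
For each x ∈ F_23, compute rhs = x³ + 4·x + 22 mod 23, then count y ∈ F_23 with y² ≡ rhs.
  x = 0: rhs = 22, matching y values: none (0 points).
  x = 1: rhs = 4, matching y values: 2, 21 (2 points).
  x = 2: rhs = 15, matching y values: none (0 points).
  x = 3: rhs = 15, matching y values: none (0 points).
  x = 4: rhs = 10, matching y values: none (0 points).
  x = 5: rhs = 6, matching y values: 11, 12 (2 points).
  x = 6: rhs = 9, matching y values: 3, 20 (2 points).
  x = 7: rhs = 2, matching y values: 5, 18 (2 points).
  x = 8: rhs = 14, matching y values: none (0 points).
  x = 9: rhs = 5, matching y values: none (0 points).
  x = 10: rhs = 4, matching y values: 2, 21 (2 points).
  x = 11: rhs = 17, matching y values: none (0 points).
  x = 12: rhs = 4, matching y values: 2, 21 (2 points).
  x = 13: rhs = 17, matching y values: none (0 points).
  x = 14: rhs = 16, matching y values: 4, 19 (2 points).
  x = 15: rhs = 7, matching y values: none (0 points).
  x = 16: rhs = 19, matching y values: none (0 points).
  x = 17: rhs = 12, matching y values: 9, 14 (2 points).
  x = 18: rhs = 15, matching y values: none (0 points).
  x = 19: rhs = 11, matching y values: none (0 points).
  x = 20: rhs = 6, matching y values: 11, 12 (2 points).
  x = 21: rhs = 6, matching y values: 11, 12 (2 points).
  x = 22: rhs = 17, matching y values: none (0 points).
Total affine count: 20.
Full point count |E(F_23)| = 20 + 1 = 21.
Hasse bound: |21 − (23+1)| = |-3| = 3 ≤ 2√23 ≈ 9.5917 ✓.


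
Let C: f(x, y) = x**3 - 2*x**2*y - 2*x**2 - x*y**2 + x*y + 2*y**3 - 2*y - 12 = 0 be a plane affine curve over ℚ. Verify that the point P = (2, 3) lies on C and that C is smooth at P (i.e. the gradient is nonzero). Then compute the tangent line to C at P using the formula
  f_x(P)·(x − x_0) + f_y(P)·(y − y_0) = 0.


Tangent line at P: -26*x + 34*y - 50 = 0.

Step 1: f(2, 3) = 0, so P lies on C.
Step 2: partial derivatives
  f_x(x, y) = 3*x**2 - 4*x*y - 4*x - y**2 + y, f_y(x, y) = -2*x**2 - 2*x*y + x + 6*y**2 - 2.
  f_x(P) = -26, f_y(P) = 34 (gradient nonzero, so P is smooth).
Step 3: tangent line at P: -26·(x − 2) + 34·(y − 3) = 0.
Expanding: -26*x + 34*y - 50 = 0.


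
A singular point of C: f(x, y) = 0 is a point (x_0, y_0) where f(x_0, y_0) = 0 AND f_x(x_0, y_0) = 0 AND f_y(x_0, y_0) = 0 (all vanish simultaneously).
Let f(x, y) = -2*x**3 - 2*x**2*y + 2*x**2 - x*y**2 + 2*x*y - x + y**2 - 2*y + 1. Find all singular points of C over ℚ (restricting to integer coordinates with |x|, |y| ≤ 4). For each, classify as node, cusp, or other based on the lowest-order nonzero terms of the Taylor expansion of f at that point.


Singular points: {(0, 1)}; classification: cusp.

Compute partial derivatives:
  f_x = -6*x**2 - 4*x*y + 4*x - y**2 + 2*y - 1.
  f_y = -2*x**2 - 2*x*y + 2*x + 2*y - 2.
Scan x_0 ∈ {−4, ..., 4}. For each x_0, f_y(x_0, y) is a polynomial in y; find its integer roots y ∈ {−4, ..., 4}, then test f_x and f at those candidates.
  x = -4: f_y(-4, y) = 10*y - 42; no integer root y with |y| ≤ 4.
  x = -3: f_y(-3, y) = 8*y - 26; no integer root y with |y| ≤ 4.
  x = -2: f_y(-2, y) = 6*y - 14; no integer root y with |y| ≤ 4.
  x = -1: f_y(-1, y) = 4*y - 6; no integer root y with |y| ≤ 4.
  x = 0: f_y(0, y) = 2*y - 2; vanishes at y ∈ {1}. (0, 1): f_x = 0, f = 0 — SINGULAR.
  x = 1: f_y(1, y) = -2; no integer root y with |y| ≤ 4.
  x = 2: f_y(2, y) = -2*y - 6; vanishes at y ∈ {-3}. (2, -3): f_x = -8 ≠ 0.
  x = 3: f_y(3, y) = -4*y - 14; no integer root y with |y| ≤ 4.
  x = 4: f_y(4, y) = -6*y - 26; no integer root y with |y| ≤ 4.
Only singular point on the grid: (0, 1).
Classify: substitute x = 0 + u, y = 1 + v and expand: f = -2*u**3 - 2*u**2*v - u*v**2 + v**2.
No constant or linear terms (consistent with a singular point). Quadratic part: v**2. Cubic part: -2*u**3 - 2*u**2*v - u*v**2.
The quadratic part v**2 is a perfect square, so there is a single (double) tangent line v = 0, i.e. y = 1. Restricting the cubic part to that line (v = 0) leaves -2*u**3 ≠ 0, so f is not divisible by v and the branch is v² ≈ 2*u**3 to lowest order — this is a cusp.
Classification: cusp.


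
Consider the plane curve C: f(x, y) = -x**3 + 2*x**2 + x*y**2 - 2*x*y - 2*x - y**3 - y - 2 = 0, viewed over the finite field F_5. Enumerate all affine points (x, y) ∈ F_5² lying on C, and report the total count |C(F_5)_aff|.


Affine F_5-points: {(0, 4), (1, 3), (2, 1), (2, 3), (4, 3)}; count = 5.

For each of the 25 pairs (x, y) ∈ F_5², evaluate f(x, y) mod 5. Record the zeros.
  x = 0: [0↦3, 1↦1, 2↦3, 3↦3, 4↦0]  zeros at y ∈ {4}
  x = 1: [0↦2, 1↦4, 2↦2, 3↦0, 4↦2]  zeros at y ∈ {3}
  x = 2: [0↦4, 1↦0, 2↦4, 3↦0, 4↦2]  zeros at y ∈ {1, 3}
  x = 3: [0↦3, 1↦3, 2↦3, 3↦2, 4↦4]  zeros at y ∈ ∅
  x = 4: [0↦3, 1↦2, 2↦3, 3↦0, 4↦2]  zeros at y ∈ {3}
Collecting zeros: affine points = {(0, 4), (1, 3), (2, 1), (2, 3), (4, 3)}.
Total count |C(F_5)_aff| = 5.


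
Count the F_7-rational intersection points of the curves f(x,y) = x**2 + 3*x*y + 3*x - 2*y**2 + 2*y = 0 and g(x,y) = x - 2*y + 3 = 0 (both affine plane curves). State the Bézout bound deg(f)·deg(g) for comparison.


Common zeros: {(2, 6), (4, 0)}; count = 2; Bézout bound = 2.

deg(f) = 2, deg(g) = 1, so Bézout bound = 2.
Scan x ∈ F_7. For each x, list the y ∈ F_7 with f(x, y) ≡ 0 and those with g(x, y) ≡ 0 (mod 7); the common zeros in that column are the intersection.
  x = 0: f ≡ 0 at y ∈ {0, 1}; g ≡ 0 at y ∈ {5}; common: ∅.
  x = 1: f ≡ 0 at y ∈ {1, 5}; g ≡ 0 at y ∈ {2}; common: ∅.
  x = 2: f ≡ 0 at y ∈ {5, 6}; g ≡ 0 at y ∈ {6}; common: {6}.
  x = 3: f ≡ 0 at y ∈ ∅; g ≡ 0 at y ∈ {3}; common: ∅.
  x = 4: f ≡ 0 at y ∈ {0}; g ≡ 0 at y ∈ {0}; common: {0}.
  x = 5: f ≡ 0 at y ∈ {6}; g ≡ 0 at y ∈ {4}; common: ∅.
  x = 6: f ≡ 0 at y ∈ ∅; g ≡ 0 at y ∈ {1}; common: ∅.
Collecting: common zeros = {(2, 6), (4, 0)}, so the count is 2.
Comparison with the Bézout bound: 2 ≤ 2 = deg(f)·deg(g), as expected for curves with no common component (the bound is attained).


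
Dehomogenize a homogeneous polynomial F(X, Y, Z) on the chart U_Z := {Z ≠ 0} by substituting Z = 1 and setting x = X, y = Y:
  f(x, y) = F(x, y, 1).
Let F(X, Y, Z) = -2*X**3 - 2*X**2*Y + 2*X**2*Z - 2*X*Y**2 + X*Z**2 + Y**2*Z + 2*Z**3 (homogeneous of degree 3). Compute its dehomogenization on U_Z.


f(x, y) = -2*x**3 - 2*x**2*y + 2*x**2 - 2*x*y**2 + x + y**2 + 2

On U_Z we set Z = 1. Each monomial c·X^i·Y^j·Z^k in F becomes c·x^i·y^j·1^k = c·x^i·y^j.
Substituting Z = 1: F(X, Y, 1) = -2*x**3 - 2*x**2*y + 2*x**2 - 2*x*y**2 + x + y**2 + 2.
Note: deg(f) ≤ deg(F) = 3; strict inequality happens when F is divisible by Z (lost terms).


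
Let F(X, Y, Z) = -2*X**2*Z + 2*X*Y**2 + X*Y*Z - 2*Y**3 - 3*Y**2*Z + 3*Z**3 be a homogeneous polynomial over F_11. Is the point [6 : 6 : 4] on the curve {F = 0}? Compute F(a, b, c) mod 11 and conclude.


F(6,6,4) ≡ 1 (mod 11); P is NOT on the curve.

Evaluate F(6, 6, 4) term-by-term (mod 11).
  -2*X**2*Z ↦ -2·36·1·4 = -288
  2*X*Y**2 ↦ 2·6·36·1 = 432
  X*Y*Z ↦ 1·6·6·4 = 144
  -2*Y**3 ↦ -2·1·216·1 = -432
  -3*Y**2*Z ↦ -3·1·36·4 = -432
  3*Z**3 ↦ 3·1·1·64 = 192
Sum: F(6, 6, 4) = (-288) + (432) + (144) + (-432) + (-432) + (192) = -384.
Reducing mod 11: -384 ≡ 1 (mod 11).
Since F(a, b, c) ≡ 1 ≠ 0 (mod 11), P does NOT lie on the curve.


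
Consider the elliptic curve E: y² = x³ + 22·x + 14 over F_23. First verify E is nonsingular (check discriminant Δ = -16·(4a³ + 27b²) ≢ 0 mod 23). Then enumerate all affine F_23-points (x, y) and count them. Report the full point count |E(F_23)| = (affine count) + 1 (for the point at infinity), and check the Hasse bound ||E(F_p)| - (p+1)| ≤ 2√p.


Affine points = {(8, 9), (8, 14), (11, 0), (13, 6), (13, 17), (15, 4), (15, 19), (16, 0), (18, 3), (18, 20), (19, 0), (20, 6), (20, 17), (21, 10), (21, 13)}; affine count = 15; |E(F_23)| = 16.

Discriminant check: Δ ∝ 4a³ + 27b² = 4·22³ + 27·14² = 4·10648 + 27·196 ≡ 21 (mod 23). Nonzero ⇒ E is nonsingular.
For each x ∈ F_23, compute rhs = x³ + 22·x + 14 mod 23, then count y ∈ F_23 with y² ≡ rhs.
  x = 0: rhs = 14, matching y values: none (0 points).
  x = 1: rhs = 14, matching y values: none (0 points).
  x = 2: rhs = 20, matching y values: none (0 points).
  x = 3: rhs = 15, matching y values: none (0 points).
  x = 4: rhs = 5, matching y values: none (0 points).
  x = 5: rhs = 19, matching y values: none (0 points).
  x = 6: rhs = 17, matching y values: none (0 points).
  x = 7: rhs = 5, matching y values: none (0 points).
  x = 8: rhs = 12, matching y values: 9, 14 (2 points).
  x = 9: rhs = 21, matching y values: none (0 points).
  x = 10: rhs = 15, matching y values: none (0 points).
  x = 11: rhs = 0, matching y values: 0 (1 points).
  x = 12: rhs = 5, matching y values: none (0 points).
  x = 13: rhs = 13, matching y values: 6, 17 (2 points).
  x = 14: rhs = 7, matching y values: none (0 points).
  x = 15: rhs = 16, matching y values: 4, 19 (2 points).
  x = 16: rhs = 0, matching y values: 0 (1 points).
  x = 17: rhs = 11, matching y values: none (0 points).
  x = 18: rhs = 9, matching y values: 3, 20 (2 points).
  x = 19: rhs = 0, matching y values: 0 (1 points).
  x = 20: rhs = 13, matching y values: 6, 17 (2 points).
  x = 21: rhs = 8, matching y values: 10, 13 (2 points).
  x = 22: rhs = 14, matching y values: none (0 points).
Total affine count: 15.
Full point count |E(F_23)| = 15 + 1 = 16.
Hasse bound: |16 − (23+1)| = |-8| = 8 ≤ 2√23 ≈ 9.5917 ✓.


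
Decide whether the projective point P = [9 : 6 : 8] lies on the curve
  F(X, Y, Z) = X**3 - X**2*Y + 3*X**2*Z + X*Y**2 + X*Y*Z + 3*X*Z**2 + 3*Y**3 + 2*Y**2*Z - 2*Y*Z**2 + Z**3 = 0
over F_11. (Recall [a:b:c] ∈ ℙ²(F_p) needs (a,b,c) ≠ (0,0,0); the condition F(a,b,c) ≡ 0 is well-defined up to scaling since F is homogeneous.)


F(9,6,8) ≡ 7 (mod 11); P is NOT on the curve.

Evaluate F(9, 6, 8) term-by-term (mod 11).
  X**3 ↦ 1·729·1·1 = 729
  -X**2*Y ↦ -1·81·6·1 = -486
  3*X**2*Z ↦ 3·81·1·8 = 1944
  X*Y**2 ↦ 1·9·36·1 = 324
  X*Y*Z ↦ 1·9·6·8 = 432
  3*X*Z**2 ↦ 3·9·1·64 = 1728
  3*Y**3 ↦ 3·1·216·1 = 648
  2*Y**2*Z ↦ 2·1·36·8 = 576
  -2*Y*Z**2 ↦ -2·1·6·64 = -768
  Z**3 ↦ 1·1·1·512 = 512
Sum: F(9, 6, 8) = (729) + (-486) + (1944) + (324) + (432) + (1728) + (648) + (576) + (-768) + (512) = 5639.
Reducing mod 11: 5639 ≡ 7 (mod 11).
Since F(a, b, c) ≡ 7 ≠ 0 (mod 11), P does NOT lie on the curve.


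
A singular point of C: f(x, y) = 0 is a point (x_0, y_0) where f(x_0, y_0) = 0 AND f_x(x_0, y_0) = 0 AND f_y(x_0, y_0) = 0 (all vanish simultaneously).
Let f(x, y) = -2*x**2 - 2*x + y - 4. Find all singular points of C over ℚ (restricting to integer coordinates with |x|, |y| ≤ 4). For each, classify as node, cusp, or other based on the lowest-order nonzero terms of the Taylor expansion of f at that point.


No singular points in the scanned grid; C is smooth there.

Compute partial derivatives:
  f_x = -4*x - 2.
  f_y = 1.
f_y = 1 is a nonzero constant, so f_y never vanishes: no point (x, y) can satisfy f = f_x = f_y = 0. In particular no (x, y) ∈ {−4, ..., 4}² is singular; the curve is smooth.


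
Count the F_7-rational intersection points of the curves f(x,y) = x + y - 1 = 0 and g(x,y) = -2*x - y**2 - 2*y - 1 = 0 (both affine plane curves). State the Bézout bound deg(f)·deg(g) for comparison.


Common zeros: {(3, 5), (6, 2)}; count = 2; Bézout bound = 2.

deg(f) = 1, deg(g) = 2, so Bézout bound = 2.
Scan x ∈ F_7. For each x, list the y ∈ F_7 with f(x, y) ≡ 0 and those with g(x, y) ≡ 0 (mod 7); the common zeros in that column are the intersection.
  x = 0: f ≡ 0 at y ∈ {1}; g ≡ 0 at y ∈ {6}; common: ∅.
  x = 1: f ≡ 0 at y ∈ {0}; g ≡ 0 at y ∈ ∅; common: ∅.
  x = 2: f ≡ 0 at y ∈ {6}; g ≡ 0 at y ∈ ∅; common: ∅.
  x = 3: f ≡ 0 at y ∈ {5}; g ≡ 0 at y ∈ {0, 5}; common: {5}.
  x = 4: f ≡ 0 at y ∈ {4}; g ≡ 0 at y ∈ ∅; common: ∅.
  x = 5: f ≡ 0 at y ∈ {3}; g ≡ 0 at y ∈ {1, 4}; common: ∅.
  x = 6: f ≡ 0 at y ∈ {2}; g ≡ 0 at y ∈ {2, 3}; common: {2}.
Collecting: common zeros = {(3, 5), (6, 2)}, so the count is 2.
Comparison with the Bézout bound: 2 ≤ 2 = deg(f)·deg(g), as expected for curves with no common component (the bound is attained).


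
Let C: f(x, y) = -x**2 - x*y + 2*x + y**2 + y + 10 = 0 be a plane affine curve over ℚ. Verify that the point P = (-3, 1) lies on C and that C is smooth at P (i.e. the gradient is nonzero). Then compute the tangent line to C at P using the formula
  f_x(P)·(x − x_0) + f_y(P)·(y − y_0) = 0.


Tangent line at P: 7*x + 6*y + 15 = 0.

Step 1: f(-3, 1) = 0, so P lies on C.
Step 2: partial derivatives
  f_x(x, y) = -2*x - y + 2, f_y(x, y) = -x + 2*y + 1.
  f_x(P) = 7, f_y(P) = 6 (gradient nonzero, so P is smooth).
Step 3: tangent line at P: 7·(x − -3) + 6·(y − 1) = 0.
Expanding: 7*x + 6*y + 15 = 0.


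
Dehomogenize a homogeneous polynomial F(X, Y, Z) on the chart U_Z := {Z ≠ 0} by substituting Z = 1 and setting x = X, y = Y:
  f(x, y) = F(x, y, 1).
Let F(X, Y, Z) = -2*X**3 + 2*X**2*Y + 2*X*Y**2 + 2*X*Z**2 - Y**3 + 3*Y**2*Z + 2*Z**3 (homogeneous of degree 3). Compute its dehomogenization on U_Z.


f(x, y) = -2*x**3 + 2*x**2*y + 2*x*y**2 + 2*x - y**3 + 3*y**2 + 2

On U_Z we set Z = 1. Each monomial c·X^i·Y^j·Z^k in F becomes c·x^i·y^j·1^k = c·x^i·y^j.
Substituting Z = 1: F(X, Y, 1) = -2*x**3 + 2*x**2*y + 2*x*y**2 + 2*x - y**3 + 3*y**2 + 2.
Note: deg(f) ≤ deg(F) = 3; strict inequality happens when F is divisible by Z (lost terms).


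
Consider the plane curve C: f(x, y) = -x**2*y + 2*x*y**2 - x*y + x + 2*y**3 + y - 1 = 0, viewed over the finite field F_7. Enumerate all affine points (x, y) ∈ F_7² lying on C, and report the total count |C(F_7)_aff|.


Affine F_7-points: {(0, 3), (1, 0), (3, 3), (3, 4), (4, 6), (6, 4), (6, 5), (6, 6)}; count = 8.

For each of the 49 pairs (x, y) ∈ F_7², evaluate f(x, y) mod 7. Record the zeros.
  x = 0: [0↦6, 1↦2, 2↦3, 3↦0, 4↦5, 5↦2, 6↦3]  zeros at y ∈ {3}
  x = 1: [0↦0, 1↦3, 2↦1, 3↦6, 4↦2, 5↦1, 6↦1]  zeros at y ∈ {0}
  x = 2: [0↦1, 1↦2, 2↦2, 3↦6, 4↦5, 5↦4, 6↦1]  zeros at y ∈ ∅
  x = 3: [0↦2, 1↦6, 2↦6, 3↦0, 4↦0, 5↦4, 6↦3]  zeros at y ∈ {3, 4}
  x = 4: [0↦3, 1↦1, 2↦6, 3↦2, 4↦1, 5↦1, 6↦0]  zeros at y ∈ {6}
  x = 5: [0↦4, 1↦1, 2↦2, 3↦5, 4↦1, 5↦2, 6↦6]  zeros at y ∈ ∅
  x = 6: [0↦5, 1↦6, 2↦1, 3↦2, 4↦0, 5↦0, 6↦0]  zeros at y ∈ {4, 5, 6}
Collecting zeros: affine points = {(0, 3), (1, 0), (3, 3), (3, 4), (4, 6), (6, 4), (6, 5), (6, 6)}.
Total count |C(F_7)_aff| = 8.


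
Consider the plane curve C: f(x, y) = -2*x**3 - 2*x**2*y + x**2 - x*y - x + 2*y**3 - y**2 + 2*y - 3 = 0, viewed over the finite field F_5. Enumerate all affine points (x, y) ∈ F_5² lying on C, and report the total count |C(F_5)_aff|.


Affine F_5-points: {(0, 1), (1, 0), (1, 1), (1, 2), (3, 4), (4, 2)}; count = 6.

For each of the 25 pairs (x, y) ∈ F_5², evaluate f(x, y) mod 5. Record the zeros.
  x = 0: [0↦2, 1↦0, 2↦3, 3↦3, 4↦2]  zeros at y ∈ {1}
  x = 1: [0↦0, 1↦0, 2↦0, 3↦2, 4↦3]  zeros at y ∈ {0, 1, 2}
  x = 2: [0↦3, 1↦1, 2↦4, 3↦4, 4↦3]  zeros at y ∈ ∅
  x = 3: [0↦4, 1↦1, 2↦3, 3↦2, 4↦0]  zeros at y ∈ {4}
  x = 4: [0↦1, 1↦3, 2↦0, 3↦4, 4↦2]  zeros at y ∈ {2}
Collecting zeros: affine points = {(0, 1), (1, 0), (1, 1), (1, 2), (3, 4), (4, 2)}.
Total count |C(F_5)_aff| = 6.


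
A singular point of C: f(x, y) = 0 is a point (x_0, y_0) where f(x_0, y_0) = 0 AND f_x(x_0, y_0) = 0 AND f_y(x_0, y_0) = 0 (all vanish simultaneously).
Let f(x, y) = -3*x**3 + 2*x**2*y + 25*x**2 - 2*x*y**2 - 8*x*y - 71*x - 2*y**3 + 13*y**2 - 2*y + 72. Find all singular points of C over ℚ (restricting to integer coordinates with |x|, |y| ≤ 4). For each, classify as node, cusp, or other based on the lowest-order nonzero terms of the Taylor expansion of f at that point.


Singular points: {(3, 1)}; classification: cusp.

Compute partial derivatives:
  f_x = -9*x**2 + 4*x*y + 50*x - 2*y**2 - 8*y - 71.
  f_y = 2*x**2 - 4*x*y - 8*x - 6*y**2 + 26*y - 2.
Scan x_0 ∈ {−4, ..., 4}. For each x_0, f_y(x_0, y) is a polynomial in y; find its integer roots y ∈ {−4, ..., 4}, then test f_x and f at those candidates.
  x = -4: f_y(-4, y) = -6*y**2 + 42*y + 62; no integer root y with |y| ≤ 4.
  x = -3: f_y(-3, y) = -6*y**2 + 38*y + 40; no integer root y with |y| ≤ 4.
  x = -2: f_y(-2, y) = -6*y**2 + 34*y + 22; no integer root y with |y| ≤ 4.
  x = -1: f_y(-1, y) = -6*y**2 + 30*y + 8; no integer root y with |y| ≤ 4.
  x = 0: f_y(0, y) = -6*y**2 + 26*y - 2; no integer root y with |y| ≤ 4.
  x = 1: f_y(1, y) = -6*y**2 + 22*y - 8; no integer root y with |y| ≤ 4.
  x = 2: f_y(2, y) = -6*y**2 + 18*y - 10; no integer root y with |y| ≤ 4.
  x = 3: f_y(3, y) = -6*y**2 + 14*y - 8; vanishes at y ∈ {1}. (3, 1): f_x = 0, f = 0 — SINGULAR.
  x = 4: f_y(4, y) = -6*y**2 + 10*y - 2; no integer root y with |y| ≤ 4.
Only singular point on the grid: (3, 1).
Classify: substitute x = 3 + u, y = 1 + v and expand: f = -3*u**3 + 2*u**2*v - 2*u*v**2 - 2*v**3 + v**2.
No constant or linear terms (consistent with a singular point). Quadratic part: v**2. Cubic part: -3*u**3 + 2*u**2*v - 2*u*v**2 - 2*v**3.
The quadratic part v**2 is a perfect square, so there is a single (double) tangent line v = 0, i.e. y = 1. Restricting the cubic part to that line (v = 0) leaves -3*u**3 ≠ 0, so f is not divisible by v and the branch is v² ≈ 3*u**3 to lowest order — this is a cusp.
Classification: cusp.


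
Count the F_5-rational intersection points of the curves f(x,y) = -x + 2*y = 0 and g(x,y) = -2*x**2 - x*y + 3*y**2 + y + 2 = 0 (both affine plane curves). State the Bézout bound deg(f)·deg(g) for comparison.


Common zeros: ∅; count = 0; Bézout bound = 2.

deg(f) = 1, deg(g) = 2, so Bézout bound = 2.
Scan x ∈ F_5. For each x, list the y ∈ F_5 with f(x, y) ≡ 0 and those with g(x, y) ≡ 0 (mod 5); the common zeros in that column are the intersection.
  x = 0: f ≡ 0 at y ∈ {0}; g ≡ 0 at y ∈ ∅; common: ∅.
  x = 1: f ≡ 0 at y ∈ {3}; g ≡ 0 at y ∈ {0}; common: ∅.
  x = 2: f ≡ 0 at y ∈ {1}; g ≡ 0 at y ∈ ∅; common: ∅.
  x = 3: f ≡ 0 at y ∈ {4}; g ≡ 0 at y ∈ {1, 3}; common: ∅.
  x = 4: f ≡ 0 at y ∈ {2}; g ≡ 0 at y ∈ {0, 1}; common: ∅.
Collecting: common zeros = ∅, so the count is 0.
Comparison with the Bézout bound: 0 ≤ 2 = deg(f)·deg(g), as expected for curves with no common component (the affine F_5-count falls short of the bound because intersections may lie at infinity, over extension fields, or carry multiplicity).


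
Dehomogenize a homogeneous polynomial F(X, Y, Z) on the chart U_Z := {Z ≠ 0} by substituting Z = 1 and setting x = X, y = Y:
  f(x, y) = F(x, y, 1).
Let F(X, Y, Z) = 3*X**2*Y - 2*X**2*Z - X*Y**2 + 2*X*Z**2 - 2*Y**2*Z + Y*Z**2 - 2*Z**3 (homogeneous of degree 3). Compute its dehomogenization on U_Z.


f(x, y) = 3*x**2*y - 2*x**2 - x*y**2 + 2*x - 2*y**2 + y - 2

On U_Z we set Z = 1. Each monomial c·X^i·Y^j·Z^k in F becomes c·x^i·y^j·1^k = c·x^i·y^j.
Substituting Z = 1: F(X, Y, 1) = 3*x**2*y - 2*x**2 - x*y**2 + 2*x - 2*y**2 + y - 2.
Note: deg(f) ≤ deg(F) = 3; strict inequality happens when F is divisible by Z (lost terms).


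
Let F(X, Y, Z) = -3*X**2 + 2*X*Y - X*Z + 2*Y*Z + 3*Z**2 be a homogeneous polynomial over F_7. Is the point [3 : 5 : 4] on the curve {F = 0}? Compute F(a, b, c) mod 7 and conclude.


F(3,5,4) ≡ 2 (mod 7); P is NOT on the curve.

Evaluate F(3, 5, 4) term-by-term (mod 7).
  -3*X**2 ↦ -3·9·1·1 = -27
  2*X*Y ↦ 2·3·5·1 = 30
  -X*Z ↦ -1·3·1·4 = -12
  2*Y*Z ↦ 2·1·5·4 = 40
  3*Z**2 ↦ 3·1·1·16 = 48
Sum: F(3, 5, 4) = (-27) + (30) + (-12) + (40) + (48) = 79.
Reducing mod 7: 79 ≡ 2 (mod 7).
Since F(a, b, c) ≡ 2 ≠ 0 (mod 7), P does NOT lie on the curve.


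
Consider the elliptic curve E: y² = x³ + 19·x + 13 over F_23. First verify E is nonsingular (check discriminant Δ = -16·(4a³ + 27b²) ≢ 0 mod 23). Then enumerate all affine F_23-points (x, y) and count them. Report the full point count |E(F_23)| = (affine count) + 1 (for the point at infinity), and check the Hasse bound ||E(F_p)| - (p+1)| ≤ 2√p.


Affine points = {(0, 6), (0, 17), (2, 6), (2, 17), (5, 7), (5, 16), (7, 11), (7, 12), (9, 4), (9, 19), (11, 9), (11, 14), (15, 4), (15, 19), (18, 0), (21, 6), (21, 17), (22, 4), (22, 19)}; affine count = 19; |E(F_23)| = 20.

Discriminant check: Δ ∝ 4a³ + 27b² = 4·19³ + 27·13² = 4·6859 + 27·169 ≡ 6 (mod 23). Nonzero ⇒ E is nonsingular.
For each x ∈ F_23, compute rhs = x³ + 19·x + 13 mod 23, then count y ∈ F_23 with y² ≡ rhs.
  x = 0: rhs = 13, matching y values: 6, 17 (2 points).
  x = 1: rhs = 10, matching y values: none (0 points).
  x = 2: rhs = 13, matching y values: 6, 17 (2 points).
  x = 3: rhs = 5, matching y values: none (0 points).
  x = 4: rhs = 15, matching y values: none (0 points).
  x = 5: rhs = 3, matching y values: 7, 16 (2 points).
  x = 6: rhs = 21, matching y values: none (0 points).
  x = 7: rhs = 6, matching y values: 11, 12 (2 points).
  x = 8: rhs = 10, matching y values: none (0 points).
  x = 9: rhs = 16, matching y values: 4, 19 (2 points).
  x = 10: rhs = 7, matching y values: none (0 points).
  x = 11: rhs = 12, matching y values: 9, 14 (2 points).
  x = 12: rhs = 14, matching y values: none (0 points).
  x = 13: rhs = 19, matching y values: none (0 points).
  x = 14: rhs = 10, matching y values: none (0 points).
  x = 15: rhs = 16, matching y values: 4, 19 (2 points).
  x = 16: rhs = 20, matching y values: none (0 points).
  x = 17: rhs = 5, matching y values: none (0 points).
  x = 18: rhs = 0, matching y values: 0 (1 points).
  x = 19: rhs = 11, matching y values: none (0 points).
  x = 20: rhs = 21, matching y values: none (0 points).
  x = 21: rhs = 13, matching y values: 6, 17 (2 points).
  x = 22: rhs = 16, matching y values: 4, 19 (2 points).
Total affine count: 19.
Full point count |E(F_23)| = 19 + 1 = 20.
Hasse bound: |20 − (23+1)| = |-4| = 4 ≤ 2√23 ≈ 9.5917 ✓.


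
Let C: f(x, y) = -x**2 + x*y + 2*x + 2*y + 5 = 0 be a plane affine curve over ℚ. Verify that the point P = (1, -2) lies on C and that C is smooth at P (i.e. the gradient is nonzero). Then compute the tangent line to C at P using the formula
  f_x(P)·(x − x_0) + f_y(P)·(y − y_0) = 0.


Tangent line at P: -2*x + 3*y + 8 = 0.

Step 1: f(1, -2) = 0, so P lies on C.
Step 2: partial derivatives
  f_x(x, y) = -2*x + y + 2, f_y(x, y) = x + 2.
  f_x(P) = -2, f_y(P) = 3 (gradient nonzero, so P is smooth).
Step 3: tangent line at P: -2·(x − 1) + 3·(y − -2) = 0.
Expanding: -2*x + 3*y + 8 = 0.


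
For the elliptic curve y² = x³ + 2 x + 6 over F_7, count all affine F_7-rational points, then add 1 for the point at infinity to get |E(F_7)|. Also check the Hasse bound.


Affine points = {(1, 3), (1, 4), (2, 2), (2, 5), (3, 2), (3, 5), (4, 1), (4, 6), (5, 1), (5, 6)}; affine count = 10; |E(F_7)| = 11.

Discriminant check: Δ ∝ 4a³ + 27b² = 4·2³ + 27·6² = 4·8 + 27·36 ≡ 3 (mod 7). Nonzero ⇒ E is nonsingular.
For each x ∈ F_7, compute rhs = x³ + 2·x + 6 mod 7, then count y ∈ F_7 with y² ≡ rhs.
  x = 0: rhs = 6, matching y values: none (0 points).
  x = 1: rhs = 2, matching y values: 3, 4 (2 points).
  x = 2: rhs = 4, matching y values: 2, 5 (2 points).
  x = 3: rhs = 4, matching y values: 2, 5 (2 points).
  x = 4: rhs = 1, matching y values: 1, 6 (2 points).
  x = 5: rhs = 1, matching y values: 1, 6 (2 points).
  x = 6: rhs = 3, matching y values: none (0 points).
Total affine count: 10.
Full point count |E(F_7)| = 10 + 1 = 11.
Hasse bound: |11 − (7+1)| = |3| = 3 ≤ 2√7 ≈ 5.2915 ✓.


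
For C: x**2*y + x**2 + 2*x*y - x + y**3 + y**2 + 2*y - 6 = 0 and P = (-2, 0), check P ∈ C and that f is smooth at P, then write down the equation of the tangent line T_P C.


Tangent line at P: -5*x + 2*y - 10 = 0.

Step 1: f(-2, 0) = 0, so P lies on C.
Step 2: partial derivatives
  f_x(x, y) = 2*x*y + 2*x + 2*y - 1, f_y(x, y) = x**2 + 2*x + 3*y**2 + 2*y + 2.
  f_x(P) = -5, f_y(P) = 2 (gradient nonzero, so P is smooth).
Step 3: tangent line at P: -5·(x − -2) + 2·(y − 0) = 0.
Expanding: -5*x + 2*y - 10 = 0.


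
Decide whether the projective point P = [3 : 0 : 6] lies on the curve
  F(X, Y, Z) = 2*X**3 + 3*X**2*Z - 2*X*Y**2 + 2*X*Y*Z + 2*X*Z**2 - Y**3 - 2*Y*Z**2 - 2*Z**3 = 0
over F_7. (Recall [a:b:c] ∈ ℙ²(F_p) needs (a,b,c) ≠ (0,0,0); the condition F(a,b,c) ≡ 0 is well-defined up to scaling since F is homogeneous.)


F(3,0,6) ≡ 0 (mod 7); P is on the curve.

Evaluate F(3, 0, 6) term-by-term (mod 7).
  2*X**3 ↦ 2·27·1·1 = 54
  3*X**2*Z ↦ 3·9·1·6 = 162
  -2*X*Y**2 ↦ -2·3·0·1 = 0
  2*X*Y*Z ↦ 2·3·0·6 = 0
  2*X*Z**2 ↦ 2·3·1·36 = 216
  -Y**3 ↦ -1·1·0·1 = 0
  -2*Y*Z**2 ↦ -2·1·0·36 = 0
  -2*Z**3 ↦ -2·1·1·216 = -432
Sum: F(3, 0, 6) = (54) + (162) + (0) + (0) + (216) + (0) + (0) + (-432) = 0.
Reducing mod 7: 0 ≡ 0 (mod 7).
Since F(a, b, c) ≡ 0 (mod 7), P lies on the curve.


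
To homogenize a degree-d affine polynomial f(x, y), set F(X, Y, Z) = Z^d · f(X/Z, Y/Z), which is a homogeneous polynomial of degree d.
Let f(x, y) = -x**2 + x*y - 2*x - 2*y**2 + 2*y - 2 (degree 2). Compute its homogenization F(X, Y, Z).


F(X, Y, Z) = -X**2 + X*Y - 2*X*Z - 2*Y**2 + 2*Y*Z - 2*Z**2

deg(f) = 2.
Substitute x = X/Z, y = Y/Z into f, then multiply by Z^2.
  monomial -1·x^2·y^0 ↦ -1·X^2·Y^0·Z^0.
  monomial 1·x^1·y^1 ↦ 1·X^1·Y^1·Z^0.
  monomial -2·x^1·y^0 ↦ -2·X^1·Y^0·Z^1.
  monomial -2·x^0·y^2 ↦ -2·X^0·Y^2·Z^0.
  monomial 2·x^0·y^1 ↦ 2·X^0·Y^1·Z^1.
  monomial -2·x^0·y^0 ↦ -2·X^0·Y^0·Z^2.
Collecting: F(X, Y, Z) = -X**2 + X*Y - 2*X*Z - 2*Y**2 + 2*Y*Z - 2*Z**2.
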